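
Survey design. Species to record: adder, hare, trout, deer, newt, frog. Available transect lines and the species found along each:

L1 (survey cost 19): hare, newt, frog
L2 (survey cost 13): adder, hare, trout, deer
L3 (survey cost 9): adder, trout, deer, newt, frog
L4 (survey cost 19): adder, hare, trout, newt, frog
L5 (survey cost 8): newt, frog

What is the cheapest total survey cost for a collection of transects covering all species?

L2, L5 cover every species at survey cost 13 + 8 = 21.
Any cover uses at least 2 transects; among all covering selections none totals below 21.

21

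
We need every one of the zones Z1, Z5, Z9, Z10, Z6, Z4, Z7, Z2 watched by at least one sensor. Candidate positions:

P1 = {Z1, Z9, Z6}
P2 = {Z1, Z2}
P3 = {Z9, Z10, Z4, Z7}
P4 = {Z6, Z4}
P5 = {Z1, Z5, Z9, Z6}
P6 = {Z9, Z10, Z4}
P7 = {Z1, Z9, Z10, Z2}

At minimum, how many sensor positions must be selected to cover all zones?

P2, P3, P5 together cover {Z1, Z5, Z9, Z10, Z6, Z4, Z7, Z2} — every zone.
No 2 of the 7 sensor positions cover everything (all 21 pairs fall short), so 3 is minimum.

3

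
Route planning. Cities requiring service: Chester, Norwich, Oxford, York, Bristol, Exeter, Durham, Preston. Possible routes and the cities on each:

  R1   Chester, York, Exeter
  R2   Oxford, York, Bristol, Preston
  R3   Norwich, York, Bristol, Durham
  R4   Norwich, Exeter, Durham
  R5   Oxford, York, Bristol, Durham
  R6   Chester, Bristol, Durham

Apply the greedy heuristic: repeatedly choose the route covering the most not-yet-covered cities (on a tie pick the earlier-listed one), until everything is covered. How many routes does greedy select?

Pick 1: R2 covers 4 new cities (Oxford, York, Bristol, Preston).
Pick 2: R4 covers 3 new cities (Norwich, Exeter, Durham).
Pick 3: R1 covers 1 new cities (Chester).
Greedy uses 3 routes.

3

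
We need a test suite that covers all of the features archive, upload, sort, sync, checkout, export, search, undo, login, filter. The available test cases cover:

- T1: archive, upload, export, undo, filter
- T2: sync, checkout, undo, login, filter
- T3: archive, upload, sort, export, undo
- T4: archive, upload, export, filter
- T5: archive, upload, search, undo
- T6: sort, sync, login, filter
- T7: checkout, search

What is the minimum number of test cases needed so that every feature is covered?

T1, T6, T7 together cover {archive, upload, sort, sync, checkout, export, search, undo, login, filter} — every feature.
No 2 of the 7 test cases cover everything (all 21 pairs fall short), so 3 is minimum.

3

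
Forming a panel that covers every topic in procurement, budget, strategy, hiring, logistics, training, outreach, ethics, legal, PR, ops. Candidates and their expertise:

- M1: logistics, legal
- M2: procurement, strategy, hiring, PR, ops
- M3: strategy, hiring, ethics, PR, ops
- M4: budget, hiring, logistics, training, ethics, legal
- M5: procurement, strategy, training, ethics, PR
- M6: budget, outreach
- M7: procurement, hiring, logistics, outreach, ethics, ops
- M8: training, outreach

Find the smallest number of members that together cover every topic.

M2, M4, M6 together cover {procurement, budget, strategy, hiring, logistics, training, outreach, ethics, legal, PR, ops} — every topic.
No 2 of the 8 members cover everything (all 28 pairs fall short), so 3 is minimum.

3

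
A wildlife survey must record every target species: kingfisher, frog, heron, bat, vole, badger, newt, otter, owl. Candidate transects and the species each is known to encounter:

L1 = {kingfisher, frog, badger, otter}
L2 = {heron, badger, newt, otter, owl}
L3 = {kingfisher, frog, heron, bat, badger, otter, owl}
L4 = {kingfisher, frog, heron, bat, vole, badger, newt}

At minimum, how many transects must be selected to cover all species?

L2, L4 together cover {kingfisher, frog, heron, bat, vole, badger, newt, otter, owl} — every species.
No single transect contains all 9 species, so 2 is optimal.

2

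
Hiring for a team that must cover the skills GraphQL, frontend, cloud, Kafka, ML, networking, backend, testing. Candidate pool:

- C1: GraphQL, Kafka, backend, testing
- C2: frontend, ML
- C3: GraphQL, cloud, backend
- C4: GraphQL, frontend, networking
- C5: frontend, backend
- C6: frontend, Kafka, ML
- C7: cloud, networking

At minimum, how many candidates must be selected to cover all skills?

C1, C2, C7 together cover {GraphQL, frontend, cloud, Kafka, ML, networking, backend, testing} — every skill.
No 2 of the 7 candidates cover everything (all 21 pairs fall short), so 3 is minimum.

3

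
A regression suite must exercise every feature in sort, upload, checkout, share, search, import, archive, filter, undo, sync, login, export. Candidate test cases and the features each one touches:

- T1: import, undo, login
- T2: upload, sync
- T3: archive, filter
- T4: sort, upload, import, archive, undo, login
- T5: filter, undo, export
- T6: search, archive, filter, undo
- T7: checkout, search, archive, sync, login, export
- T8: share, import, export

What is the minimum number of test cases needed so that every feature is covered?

T3, T4, T7, T8 together cover {sort, upload, checkout, share, search, import, archive, filter, undo, sync, login, export} — every feature.
No 3 of the 8 test cases cover everything (all 56 triples fall short), so 4 is minimum.

4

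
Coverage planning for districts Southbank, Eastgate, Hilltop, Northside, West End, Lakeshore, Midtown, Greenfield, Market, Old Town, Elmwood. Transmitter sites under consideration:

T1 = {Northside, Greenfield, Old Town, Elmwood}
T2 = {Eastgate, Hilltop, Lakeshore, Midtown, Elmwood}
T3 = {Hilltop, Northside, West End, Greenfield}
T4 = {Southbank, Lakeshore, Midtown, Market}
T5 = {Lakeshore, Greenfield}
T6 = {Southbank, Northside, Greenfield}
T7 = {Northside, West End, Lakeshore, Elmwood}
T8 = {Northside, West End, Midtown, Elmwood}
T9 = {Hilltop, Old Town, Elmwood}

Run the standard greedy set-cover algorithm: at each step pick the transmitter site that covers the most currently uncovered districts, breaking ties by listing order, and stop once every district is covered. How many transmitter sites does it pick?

Pick 1: T2 covers 5 new districts (Eastgate, Hilltop, Lakeshore, Midtown, Elmwood).
Pick 2: T1 covers 3 new districts (Northside, Greenfield, Old Town).
Pick 3: T4 covers 2 new districts (Southbank, Market).
Pick 4: T3 covers 1 new districts (West End).
Greedy uses 4 transmitter sites.

4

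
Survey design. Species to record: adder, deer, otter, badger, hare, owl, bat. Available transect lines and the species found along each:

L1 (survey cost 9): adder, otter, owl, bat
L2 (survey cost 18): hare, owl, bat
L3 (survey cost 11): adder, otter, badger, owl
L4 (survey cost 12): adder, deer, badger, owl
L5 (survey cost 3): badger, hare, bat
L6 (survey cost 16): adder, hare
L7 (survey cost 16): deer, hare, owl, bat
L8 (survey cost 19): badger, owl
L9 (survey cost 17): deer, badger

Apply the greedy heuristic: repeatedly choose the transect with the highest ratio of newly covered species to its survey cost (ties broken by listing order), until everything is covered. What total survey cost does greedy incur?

Pick 1: L5 adds 3 new (badger, hare, bat) at survey cost 3 (ratio 3/3).
Pick 2: L1 adds 3 new (adder, otter, owl) at survey cost 9 (ratio 3/9).
Pick 3: L4 adds 1 new (deer) at survey cost 12 (ratio 1/12).
Greedy total survey cost: 3 + 9 + 12 = 24.

24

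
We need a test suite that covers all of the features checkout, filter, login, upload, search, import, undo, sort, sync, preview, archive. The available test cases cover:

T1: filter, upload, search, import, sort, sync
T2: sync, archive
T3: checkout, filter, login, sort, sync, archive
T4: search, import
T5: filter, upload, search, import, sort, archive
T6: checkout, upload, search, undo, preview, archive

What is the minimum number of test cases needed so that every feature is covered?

3

T1, T3, T6 together cover {checkout, filter, login, upload, search, import, undo, sort, sync, preview, archive} — every feature.
No 2 of the 6 test cases cover everything (all 15 pairs fall short), so 3 is minimum.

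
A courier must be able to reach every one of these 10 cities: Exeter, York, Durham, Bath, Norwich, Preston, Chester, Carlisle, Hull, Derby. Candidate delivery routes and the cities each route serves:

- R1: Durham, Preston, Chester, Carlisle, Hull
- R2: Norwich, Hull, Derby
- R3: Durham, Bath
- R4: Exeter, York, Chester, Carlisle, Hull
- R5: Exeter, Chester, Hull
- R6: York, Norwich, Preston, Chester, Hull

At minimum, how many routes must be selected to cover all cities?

R1, R2, R3, R4 together cover {Exeter, York, Durham, Bath, Norwich, Preston, Chester, Carlisle, Hull, Derby} — every city.
No 3 of the 6 routes cover everything (all 20 triples fall short), so 4 is minimum.

4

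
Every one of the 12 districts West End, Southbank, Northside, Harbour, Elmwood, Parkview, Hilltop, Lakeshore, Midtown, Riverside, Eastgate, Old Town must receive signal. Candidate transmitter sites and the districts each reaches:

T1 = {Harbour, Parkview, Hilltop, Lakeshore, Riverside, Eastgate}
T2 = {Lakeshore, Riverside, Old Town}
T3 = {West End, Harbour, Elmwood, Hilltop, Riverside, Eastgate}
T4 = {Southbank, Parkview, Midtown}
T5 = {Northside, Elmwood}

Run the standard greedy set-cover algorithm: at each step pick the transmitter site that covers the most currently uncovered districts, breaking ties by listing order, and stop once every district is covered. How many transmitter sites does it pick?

Pick 1: T1 covers 6 new districts (Harbour, Parkview, Hilltop, Lakeshore, Riverside, Eastgate).
Pick 2: T3 covers 2 new districts (West End, Elmwood).
Pick 3: T4 covers 2 new districts (Southbank, Midtown).
Pick 4: T2 covers 1 new districts (Old Town).
Pick 5: T5 covers 1 new districts (Northside).
Greedy uses 5 transmitter sites. (The true minimum is 4.)

5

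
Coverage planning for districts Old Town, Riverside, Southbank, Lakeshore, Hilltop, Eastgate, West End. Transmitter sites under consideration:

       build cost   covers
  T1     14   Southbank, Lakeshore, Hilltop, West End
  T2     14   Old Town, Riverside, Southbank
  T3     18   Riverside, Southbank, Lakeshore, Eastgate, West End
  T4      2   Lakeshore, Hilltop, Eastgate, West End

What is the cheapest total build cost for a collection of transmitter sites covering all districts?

16

T2, T4 cover every district at build cost 14 + 2 = 16.
Any cover uses at least 2 transmitter sites; among all covering selections none totals below 16.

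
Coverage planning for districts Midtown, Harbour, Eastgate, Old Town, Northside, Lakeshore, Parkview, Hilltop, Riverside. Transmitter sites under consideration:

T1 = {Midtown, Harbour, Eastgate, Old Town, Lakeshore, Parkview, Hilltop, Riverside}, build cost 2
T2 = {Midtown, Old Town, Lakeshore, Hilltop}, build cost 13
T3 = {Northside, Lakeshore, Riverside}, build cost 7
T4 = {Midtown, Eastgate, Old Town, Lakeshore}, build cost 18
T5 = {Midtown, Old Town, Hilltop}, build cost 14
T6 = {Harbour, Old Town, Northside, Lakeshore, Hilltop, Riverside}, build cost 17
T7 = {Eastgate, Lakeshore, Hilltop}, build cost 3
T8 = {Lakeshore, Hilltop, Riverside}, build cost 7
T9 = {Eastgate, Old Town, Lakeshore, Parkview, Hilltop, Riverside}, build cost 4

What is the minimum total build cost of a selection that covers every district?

9

T1, T3 cover every district at build cost 2 + 7 = 9.
Any cover uses at least 2 transmitter sites; among all covering selections none totals below 9.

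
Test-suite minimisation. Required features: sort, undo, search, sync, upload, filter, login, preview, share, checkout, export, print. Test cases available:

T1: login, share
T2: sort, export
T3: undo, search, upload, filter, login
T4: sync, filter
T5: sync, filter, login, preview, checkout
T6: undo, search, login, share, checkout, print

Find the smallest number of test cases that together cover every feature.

T2, T3, T5, T6 together cover {sort, undo, search, sync, upload, filter, login, preview, share, checkout, export, print} — every feature.
No 3 of the 6 test cases cover everything (all 20 triples fall short), so 4 is minimum.

4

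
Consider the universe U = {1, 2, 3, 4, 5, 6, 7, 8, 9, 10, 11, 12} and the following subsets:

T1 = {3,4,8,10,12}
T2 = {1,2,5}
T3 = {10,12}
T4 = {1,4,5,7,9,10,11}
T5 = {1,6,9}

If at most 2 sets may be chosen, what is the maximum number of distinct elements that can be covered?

10

Choosing T1, T4 covers {1, 3, 4, 5, 7, 8, 9, 10, 11, 12} — 10 elements.
No choice of 2 sets does better; here 2, 6 are left uncovered.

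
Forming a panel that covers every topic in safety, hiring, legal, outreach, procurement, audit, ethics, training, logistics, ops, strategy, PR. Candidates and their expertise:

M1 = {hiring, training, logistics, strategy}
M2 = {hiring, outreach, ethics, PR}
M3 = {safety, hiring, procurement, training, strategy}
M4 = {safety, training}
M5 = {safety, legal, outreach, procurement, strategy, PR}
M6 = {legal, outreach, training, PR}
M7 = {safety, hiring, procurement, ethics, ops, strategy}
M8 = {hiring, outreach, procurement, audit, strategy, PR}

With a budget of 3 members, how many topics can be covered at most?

Choosing M1, M5, M7 covers {safety, hiring, legal, outreach, procurement, ethics, training, logistics, ops, strategy, PR} — 11 topics.
No choice of 3 members does better; here audit is left uncovered.

11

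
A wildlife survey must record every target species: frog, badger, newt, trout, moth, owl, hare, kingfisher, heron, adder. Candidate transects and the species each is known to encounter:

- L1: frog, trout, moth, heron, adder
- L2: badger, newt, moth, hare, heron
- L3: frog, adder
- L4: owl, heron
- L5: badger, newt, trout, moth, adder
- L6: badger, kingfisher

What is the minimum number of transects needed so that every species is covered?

L1, L2, L4, L6 together cover {frog, badger, newt, trout, moth, owl, hare, kingfisher, heron, adder} — every species.
No 3 of the 6 transects cover everything (all 20 triples fall short), so 4 is minimum.

4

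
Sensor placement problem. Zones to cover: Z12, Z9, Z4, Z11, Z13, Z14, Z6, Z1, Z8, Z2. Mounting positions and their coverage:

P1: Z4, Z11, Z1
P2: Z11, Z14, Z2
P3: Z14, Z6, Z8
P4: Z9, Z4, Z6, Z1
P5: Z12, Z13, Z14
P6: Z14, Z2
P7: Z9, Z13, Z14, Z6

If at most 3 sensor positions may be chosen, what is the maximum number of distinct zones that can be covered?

Choosing P2, P4, P5 covers {Z12, Z9, Z4, Z11, Z13, Z14, Z6, Z1, Z2} — 9 zones.
No choice of 3 sensor positions does better; here Z8 is left uncovered.

9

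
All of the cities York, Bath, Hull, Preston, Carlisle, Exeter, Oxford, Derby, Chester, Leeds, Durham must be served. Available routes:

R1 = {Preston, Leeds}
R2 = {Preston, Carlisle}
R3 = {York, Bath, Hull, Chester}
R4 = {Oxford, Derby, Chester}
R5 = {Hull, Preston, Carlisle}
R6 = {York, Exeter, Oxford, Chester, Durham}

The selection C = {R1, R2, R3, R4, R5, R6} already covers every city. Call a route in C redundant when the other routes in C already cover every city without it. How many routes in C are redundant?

2

Drop R1: Leeds uncovered — not redundant.
Drop R2: the rest still cover every city — redundant.
Drop R3: Bath uncovered — not redundant.
Drop R4: Derby uncovered — not redundant.
Drop R5: the rest still cover every city — redundant.
Drop R6: Exeter, Durham uncovered — not redundant.
2 redundant: R2, R5.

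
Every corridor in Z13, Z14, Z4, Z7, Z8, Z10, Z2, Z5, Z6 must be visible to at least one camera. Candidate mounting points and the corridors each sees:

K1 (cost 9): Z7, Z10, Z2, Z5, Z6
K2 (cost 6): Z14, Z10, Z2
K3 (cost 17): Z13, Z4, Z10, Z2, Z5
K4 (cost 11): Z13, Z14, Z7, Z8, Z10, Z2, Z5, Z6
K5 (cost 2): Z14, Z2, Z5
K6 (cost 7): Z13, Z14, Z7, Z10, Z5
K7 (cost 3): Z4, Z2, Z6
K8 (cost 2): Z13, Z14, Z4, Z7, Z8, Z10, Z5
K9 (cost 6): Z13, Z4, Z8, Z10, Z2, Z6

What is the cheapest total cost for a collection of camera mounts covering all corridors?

5

K7, K8 cover every corridor at cost 3 + 2 = 5.
Any cover uses at least 2 camera mounts; among all covering selections none totals below 5.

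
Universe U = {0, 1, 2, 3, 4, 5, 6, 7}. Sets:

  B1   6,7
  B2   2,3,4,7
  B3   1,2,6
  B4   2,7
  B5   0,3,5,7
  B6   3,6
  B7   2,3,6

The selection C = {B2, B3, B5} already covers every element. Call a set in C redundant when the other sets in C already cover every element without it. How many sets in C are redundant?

0

Drop B2: 4 uncovered — not redundant.
Drop B3: 1, 6 uncovered — not redundant.
Drop B5: 0, 5 uncovered — not redundant.
None of the sets in C is redundant.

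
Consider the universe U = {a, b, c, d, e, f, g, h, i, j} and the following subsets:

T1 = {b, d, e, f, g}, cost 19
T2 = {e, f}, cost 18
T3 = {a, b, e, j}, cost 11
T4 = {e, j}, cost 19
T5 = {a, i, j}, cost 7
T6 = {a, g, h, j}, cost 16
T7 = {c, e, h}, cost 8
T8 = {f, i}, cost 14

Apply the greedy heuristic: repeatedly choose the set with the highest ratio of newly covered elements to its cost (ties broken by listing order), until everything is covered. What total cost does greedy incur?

Pick 1: T5 adds 3 new (a, i, j) at cost 7 (ratio 3/7).
Pick 2: T7 adds 3 new (c, e, h) at cost 8 (ratio 3/8).
Pick 3: T1 adds 4 new (b, d, f, g) at cost 19 (ratio 4/19).
Greedy total cost: 7 + 8 + 19 = 34.

34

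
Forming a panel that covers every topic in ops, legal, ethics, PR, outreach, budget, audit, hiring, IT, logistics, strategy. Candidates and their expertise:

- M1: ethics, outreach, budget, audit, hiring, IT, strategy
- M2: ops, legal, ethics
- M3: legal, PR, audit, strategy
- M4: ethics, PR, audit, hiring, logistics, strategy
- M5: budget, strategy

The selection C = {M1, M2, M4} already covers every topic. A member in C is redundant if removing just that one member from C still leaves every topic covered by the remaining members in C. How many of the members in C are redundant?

0

Drop M1: outreach, budget, IT uncovered — not redundant.
Drop M2: ops, legal uncovered — not redundant.
Drop M4: PR, logistics uncovered — not redundant.
None of the members in C is redundant.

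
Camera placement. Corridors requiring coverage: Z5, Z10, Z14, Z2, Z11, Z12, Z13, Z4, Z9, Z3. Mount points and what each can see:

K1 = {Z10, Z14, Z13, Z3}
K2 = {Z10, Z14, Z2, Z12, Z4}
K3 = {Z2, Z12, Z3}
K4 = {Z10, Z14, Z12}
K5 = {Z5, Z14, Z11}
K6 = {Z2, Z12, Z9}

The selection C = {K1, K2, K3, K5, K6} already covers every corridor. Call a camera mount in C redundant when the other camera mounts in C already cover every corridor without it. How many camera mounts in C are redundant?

Drop K1: Z13 uncovered — not redundant.
Drop K2: Z4 uncovered — not redundant.
Drop K3: the rest still cover every corridor — redundant.
Drop K5: Z5, Z11 uncovered — not redundant.
Drop K6: Z9 uncovered — not redundant.
1 redundant: K3.

1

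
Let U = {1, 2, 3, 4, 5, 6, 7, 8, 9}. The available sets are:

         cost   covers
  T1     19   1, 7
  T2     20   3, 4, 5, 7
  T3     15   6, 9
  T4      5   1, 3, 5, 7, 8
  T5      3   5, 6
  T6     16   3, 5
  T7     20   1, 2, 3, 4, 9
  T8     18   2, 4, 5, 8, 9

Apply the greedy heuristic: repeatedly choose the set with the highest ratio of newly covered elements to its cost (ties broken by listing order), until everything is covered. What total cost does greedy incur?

26

Pick 1: T4 adds 5 new (1, 3, 5, 7, 8) at cost 5 (ratio 5/5).
Pick 2: T5 adds 1 new (6) at cost 3 (ratio 1/3).
Pick 3: T8 adds 3 new (2, 4, 9) at cost 18 (ratio 3/18).
Greedy total cost: 5 + 3 + 18 = 26.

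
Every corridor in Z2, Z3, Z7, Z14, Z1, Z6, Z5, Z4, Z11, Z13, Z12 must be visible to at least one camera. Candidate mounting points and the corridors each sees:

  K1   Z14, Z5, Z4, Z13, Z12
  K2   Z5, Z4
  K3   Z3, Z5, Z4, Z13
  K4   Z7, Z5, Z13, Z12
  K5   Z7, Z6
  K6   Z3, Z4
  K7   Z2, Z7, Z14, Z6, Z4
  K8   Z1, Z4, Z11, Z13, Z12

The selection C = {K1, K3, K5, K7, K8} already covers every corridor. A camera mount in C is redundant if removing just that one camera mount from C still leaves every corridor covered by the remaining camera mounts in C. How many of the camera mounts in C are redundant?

2

Drop K1: the rest still cover every corridor — redundant.
Drop K3: Z3 uncovered — not redundant.
Drop K5: the rest still cover every corridor — redundant.
Drop K7: Z2 uncovered — not redundant.
Drop K8: Z1, Z11 uncovered — not redundant.
2 redundant: K1, K5.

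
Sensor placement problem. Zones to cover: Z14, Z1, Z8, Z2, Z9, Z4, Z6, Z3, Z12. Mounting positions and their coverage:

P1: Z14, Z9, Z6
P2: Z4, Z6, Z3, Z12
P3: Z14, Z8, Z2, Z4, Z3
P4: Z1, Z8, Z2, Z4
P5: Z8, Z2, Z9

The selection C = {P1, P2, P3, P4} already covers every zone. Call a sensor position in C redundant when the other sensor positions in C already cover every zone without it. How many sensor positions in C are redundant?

Drop P1: Z9 uncovered — not redundant.
Drop P2: Z12 uncovered — not redundant.
Drop P3: the rest still cover every zone — redundant.
Drop P4: Z1 uncovered — not redundant.
1 redundant: P3.

1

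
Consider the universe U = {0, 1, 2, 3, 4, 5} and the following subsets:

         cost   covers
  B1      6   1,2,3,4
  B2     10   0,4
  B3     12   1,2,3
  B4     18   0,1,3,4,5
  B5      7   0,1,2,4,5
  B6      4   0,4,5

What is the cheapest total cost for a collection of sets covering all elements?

10

B1, B6 cover every element at cost 6 + 4 = 10.
Any cover uses at least 2 sets; among all covering selections none totals below 10.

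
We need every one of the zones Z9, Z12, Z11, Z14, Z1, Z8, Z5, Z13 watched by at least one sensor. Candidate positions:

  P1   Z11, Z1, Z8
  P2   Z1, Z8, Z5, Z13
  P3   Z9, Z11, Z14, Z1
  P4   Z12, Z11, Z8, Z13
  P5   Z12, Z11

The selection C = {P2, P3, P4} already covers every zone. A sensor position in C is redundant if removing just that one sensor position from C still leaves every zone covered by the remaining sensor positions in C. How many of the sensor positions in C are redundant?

Drop P2: Z5 uncovered — not redundant.
Drop P3: Z9, Z14 uncovered — not redundant.
Drop P4: Z12 uncovered — not redundant.
None of the sensor positions in C is redundant.

0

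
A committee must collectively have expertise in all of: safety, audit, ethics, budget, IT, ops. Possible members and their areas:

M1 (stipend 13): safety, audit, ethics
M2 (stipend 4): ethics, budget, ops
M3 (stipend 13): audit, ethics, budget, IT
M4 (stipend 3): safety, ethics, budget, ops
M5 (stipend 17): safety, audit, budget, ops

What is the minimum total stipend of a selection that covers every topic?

M3, M4 cover every topic at stipend 13 + 3 = 16.
Any cover uses at least 2 members; among all covering selections none totals below 16.

16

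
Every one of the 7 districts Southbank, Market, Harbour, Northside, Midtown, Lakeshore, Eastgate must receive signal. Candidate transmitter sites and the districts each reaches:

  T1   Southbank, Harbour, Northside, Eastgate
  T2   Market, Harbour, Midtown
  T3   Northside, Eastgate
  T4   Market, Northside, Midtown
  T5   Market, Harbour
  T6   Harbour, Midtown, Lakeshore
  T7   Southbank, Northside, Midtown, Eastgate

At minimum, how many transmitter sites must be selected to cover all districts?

3

T1, T2, T6 together cover {Southbank, Market, Harbour, Northside, Midtown, Lakeshore, Eastgate} — every district.
No 2 of the 7 transmitter sites cover everything (all 21 pairs fall short), so 3 is minimum.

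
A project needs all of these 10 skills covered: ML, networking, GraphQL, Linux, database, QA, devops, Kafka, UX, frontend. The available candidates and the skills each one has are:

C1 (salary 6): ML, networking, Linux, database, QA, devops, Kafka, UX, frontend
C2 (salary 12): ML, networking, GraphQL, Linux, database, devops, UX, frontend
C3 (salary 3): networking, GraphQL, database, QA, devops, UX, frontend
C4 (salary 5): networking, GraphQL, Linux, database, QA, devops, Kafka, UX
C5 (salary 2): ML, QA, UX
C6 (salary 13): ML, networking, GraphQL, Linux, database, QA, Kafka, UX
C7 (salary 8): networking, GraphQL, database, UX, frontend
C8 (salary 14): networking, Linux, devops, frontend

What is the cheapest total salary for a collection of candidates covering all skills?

C1, C3 cover every skill at salary 6 + 3 = 9.
Any cover uses at least 2 candidates; among all covering selections none totals below 9.

9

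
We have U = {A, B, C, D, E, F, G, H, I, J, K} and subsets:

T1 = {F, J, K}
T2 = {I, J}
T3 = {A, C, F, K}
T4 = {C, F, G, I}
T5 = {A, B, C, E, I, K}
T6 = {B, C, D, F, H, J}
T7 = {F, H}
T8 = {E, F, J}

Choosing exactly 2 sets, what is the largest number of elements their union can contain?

Choosing T5, T6 covers {A, B, C, D, E, F, H, I, J, K} — 10 elements.
No choice of 2 sets does better; here G is left uncovered.

10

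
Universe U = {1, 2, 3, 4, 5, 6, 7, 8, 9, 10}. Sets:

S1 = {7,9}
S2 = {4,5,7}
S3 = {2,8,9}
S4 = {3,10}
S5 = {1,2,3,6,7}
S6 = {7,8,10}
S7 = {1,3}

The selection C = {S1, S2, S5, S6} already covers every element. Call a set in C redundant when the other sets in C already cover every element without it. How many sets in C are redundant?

Drop S1: 9 uncovered — not redundant.
Drop S2: 4, 5 uncovered — not redundant.
Drop S5: 1, 2, 3, 6 uncovered — not redundant.
Drop S6: 8, 10 uncovered — not redundant.
None of the sets in C is redundant.

0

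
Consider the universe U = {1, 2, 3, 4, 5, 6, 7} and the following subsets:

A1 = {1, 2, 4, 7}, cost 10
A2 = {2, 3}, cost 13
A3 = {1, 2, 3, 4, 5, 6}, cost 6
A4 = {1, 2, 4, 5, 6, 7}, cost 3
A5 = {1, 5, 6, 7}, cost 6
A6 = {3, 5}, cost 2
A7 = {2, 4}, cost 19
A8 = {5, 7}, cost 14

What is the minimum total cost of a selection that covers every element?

5

A4, A6 cover every element at cost 3 + 2 = 5.
Any cover uses at least 2 sets; among all covering selections none totals below 5.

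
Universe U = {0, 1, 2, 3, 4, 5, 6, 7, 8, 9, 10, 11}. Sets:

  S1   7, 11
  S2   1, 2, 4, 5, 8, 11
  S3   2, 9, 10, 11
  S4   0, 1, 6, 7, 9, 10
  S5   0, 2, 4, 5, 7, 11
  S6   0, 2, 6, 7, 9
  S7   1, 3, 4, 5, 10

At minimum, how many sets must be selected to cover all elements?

3

S2, S4, S7 together cover {0, 1, 2, 3, 4, 5, 6, 7, 8, 9, 10, 11} — every element.
No 2 of the 7 sets cover everything (all 21 pairs fall short), so 3 is minimum.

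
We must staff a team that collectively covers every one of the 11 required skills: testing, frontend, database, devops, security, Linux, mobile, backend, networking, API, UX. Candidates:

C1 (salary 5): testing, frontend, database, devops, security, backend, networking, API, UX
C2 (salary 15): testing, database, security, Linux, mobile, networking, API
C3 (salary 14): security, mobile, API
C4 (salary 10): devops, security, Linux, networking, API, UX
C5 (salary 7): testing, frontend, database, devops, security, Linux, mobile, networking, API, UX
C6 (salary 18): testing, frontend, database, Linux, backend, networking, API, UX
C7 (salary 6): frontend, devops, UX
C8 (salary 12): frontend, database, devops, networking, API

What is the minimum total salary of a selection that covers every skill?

C1, C5 cover every skill at salary 5 + 7 = 12.
Any cover uses at least 2 candidates; among all covering selections none totals below 12.

12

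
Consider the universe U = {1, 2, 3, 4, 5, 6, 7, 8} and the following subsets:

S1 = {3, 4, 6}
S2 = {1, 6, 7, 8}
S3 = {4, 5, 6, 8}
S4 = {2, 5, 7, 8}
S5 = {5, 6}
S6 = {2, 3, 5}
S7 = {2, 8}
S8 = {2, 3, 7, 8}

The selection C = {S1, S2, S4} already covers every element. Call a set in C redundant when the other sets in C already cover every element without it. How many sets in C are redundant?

0

Drop S1: 3, 4 uncovered — not redundant.
Drop S2: 1 uncovered — not redundant.
Drop S4: 2, 5 uncovered — not redundant.
None of the sets in C is redundant.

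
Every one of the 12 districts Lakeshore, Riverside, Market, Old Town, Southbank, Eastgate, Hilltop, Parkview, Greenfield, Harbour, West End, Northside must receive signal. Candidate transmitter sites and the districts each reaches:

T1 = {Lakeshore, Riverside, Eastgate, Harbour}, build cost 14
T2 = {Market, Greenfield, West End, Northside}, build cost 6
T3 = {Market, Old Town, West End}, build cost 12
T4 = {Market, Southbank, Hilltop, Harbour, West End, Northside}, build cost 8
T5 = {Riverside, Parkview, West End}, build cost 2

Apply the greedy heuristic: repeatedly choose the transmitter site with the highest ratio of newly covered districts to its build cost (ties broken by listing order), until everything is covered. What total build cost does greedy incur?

42

Pick 1: T5 adds 3 new (Riverside, Parkview, West End) at build cost 2 (ratio 3/2).
Pick 2: T4 adds 5 new (Market, Southbank, Hilltop, Harbour, Northside) at build cost 8 (ratio 5/8).
Pick 3: T2 adds 1 new (Greenfield) at build cost 6 (ratio 1/6).
Pick 4: T1 adds 2 new (Lakeshore, Eastgate) at build cost 14 (ratio 2/14).
Pick 5: T3 adds 1 new (Old Town) at build cost 12 (ratio 1/12).
Greedy total build cost: 2 + 8 + 6 + 14 + 12 = 42.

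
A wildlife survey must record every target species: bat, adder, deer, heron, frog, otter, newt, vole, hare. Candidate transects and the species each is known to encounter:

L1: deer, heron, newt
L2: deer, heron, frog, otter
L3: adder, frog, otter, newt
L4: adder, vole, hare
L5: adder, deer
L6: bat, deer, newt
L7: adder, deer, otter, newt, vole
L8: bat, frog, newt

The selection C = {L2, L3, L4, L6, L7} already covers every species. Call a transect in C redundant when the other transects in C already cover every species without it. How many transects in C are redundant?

2

Drop L2: heron uncovered — not redundant.
Drop L3: the rest still cover every species — redundant.
Drop L4: hare uncovered — not redundant.
Drop L6: bat uncovered — not redundant.
Drop L7: the rest still cover every species — redundant.
2 redundant: L3, L7.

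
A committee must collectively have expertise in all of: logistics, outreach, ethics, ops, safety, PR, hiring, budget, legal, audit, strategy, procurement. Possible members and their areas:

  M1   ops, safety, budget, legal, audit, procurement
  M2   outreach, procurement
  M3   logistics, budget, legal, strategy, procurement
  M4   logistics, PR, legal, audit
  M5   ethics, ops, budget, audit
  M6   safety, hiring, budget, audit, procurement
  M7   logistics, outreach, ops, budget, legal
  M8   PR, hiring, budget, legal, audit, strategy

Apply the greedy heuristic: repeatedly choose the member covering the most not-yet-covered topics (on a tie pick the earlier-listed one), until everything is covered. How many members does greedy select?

Pick 1: M1 covers 6 new topics (ops, safety, budget, legal, audit, procurement).
Pick 2: M8 covers 3 new topics (PR, hiring, strategy).
Pick 3: M7 covers 2 new topics (logistics, outreach).
Pick 4: M5 covers 1 new topics (ethics).
Greedy uses 4 members.

4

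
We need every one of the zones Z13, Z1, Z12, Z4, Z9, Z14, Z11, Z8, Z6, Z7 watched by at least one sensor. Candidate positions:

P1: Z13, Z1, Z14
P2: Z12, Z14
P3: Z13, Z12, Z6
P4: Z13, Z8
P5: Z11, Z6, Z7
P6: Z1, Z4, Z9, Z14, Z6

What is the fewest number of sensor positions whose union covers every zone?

P2, P4, P5, P6 together cover {Z13, Z1, Z12, Z4, Z9, Z14, Z11, Z8, Z6, Z7} — every zone.
No 3 of the 6 sensor positions cover everything (all 20 triples fall short), so 4 is minimum.

4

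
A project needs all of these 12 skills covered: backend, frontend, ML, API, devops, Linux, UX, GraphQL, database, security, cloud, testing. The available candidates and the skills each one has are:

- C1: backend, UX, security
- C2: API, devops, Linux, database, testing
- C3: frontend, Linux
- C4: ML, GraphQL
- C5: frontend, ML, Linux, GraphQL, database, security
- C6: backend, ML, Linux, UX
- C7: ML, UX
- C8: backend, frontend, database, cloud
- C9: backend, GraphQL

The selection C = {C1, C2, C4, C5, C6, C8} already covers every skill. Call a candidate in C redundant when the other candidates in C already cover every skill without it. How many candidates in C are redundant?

4

Drop C1: the rest still cover every skill — redundant.
Drop C2: API, devops, testing uncovered — not redundant.
Drop C4: the rest still cover every skill — redundant.
Drop C5: the rest still cover every skill — redundant.
Drop C6: the rest still cover every skill — redundant.
Drop C8: cloud uncovered — not redundant.
4 redundant: C1, C4, C5, C6.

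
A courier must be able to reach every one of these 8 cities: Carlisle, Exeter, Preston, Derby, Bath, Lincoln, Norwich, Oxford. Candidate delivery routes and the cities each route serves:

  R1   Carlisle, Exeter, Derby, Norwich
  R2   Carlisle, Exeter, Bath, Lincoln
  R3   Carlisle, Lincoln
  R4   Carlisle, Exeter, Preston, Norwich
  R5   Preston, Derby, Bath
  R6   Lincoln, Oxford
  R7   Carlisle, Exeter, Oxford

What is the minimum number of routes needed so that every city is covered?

3

R1, R5, R6 together cover {Carlisle, Exeter, Preston, Derby, Bath, Lincoln, Norwich, Oxford} — every city.
No 2 of the 7 routes cover everything (all 21 pairs fall short), so 3 is minimum.
Greedy (largest uncovered first) would take R1, R2, R4, R6 — 4 routes — but 3 suffice.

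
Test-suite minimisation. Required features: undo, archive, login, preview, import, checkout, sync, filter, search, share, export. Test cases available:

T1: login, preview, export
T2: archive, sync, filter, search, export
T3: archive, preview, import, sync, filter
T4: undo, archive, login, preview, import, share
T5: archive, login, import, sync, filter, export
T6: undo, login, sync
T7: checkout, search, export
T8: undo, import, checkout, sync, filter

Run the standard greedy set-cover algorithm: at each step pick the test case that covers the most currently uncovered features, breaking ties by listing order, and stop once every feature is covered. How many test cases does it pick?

Pick 1: T4 covers 6 new features (undo, archive, login, preview, import, share).
Pick 2: T2 covers 4 new features (sync, filter, search, export).
Pick 3: T7 covers 1 new features (checkout).
Greedy uses 3 test cases.

3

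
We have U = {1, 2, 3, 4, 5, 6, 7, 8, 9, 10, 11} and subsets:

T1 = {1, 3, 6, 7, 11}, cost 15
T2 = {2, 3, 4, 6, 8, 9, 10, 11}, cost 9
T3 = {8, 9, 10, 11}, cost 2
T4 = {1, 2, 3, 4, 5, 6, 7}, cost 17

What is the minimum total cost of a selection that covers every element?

19

T3, T4 cover every element at cost 2 + 17 = 19.
Any cover uses at least 2 sets; among all covering selections none totals below 19.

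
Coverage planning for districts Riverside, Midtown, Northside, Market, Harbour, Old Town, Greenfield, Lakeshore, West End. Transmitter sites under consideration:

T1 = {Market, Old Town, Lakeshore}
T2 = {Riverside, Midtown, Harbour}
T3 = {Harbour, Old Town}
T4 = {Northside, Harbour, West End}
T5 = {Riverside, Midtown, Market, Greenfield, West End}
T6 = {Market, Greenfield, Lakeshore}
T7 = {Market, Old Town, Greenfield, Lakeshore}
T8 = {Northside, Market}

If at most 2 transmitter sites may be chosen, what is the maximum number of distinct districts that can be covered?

7

Choosing T1, T5 covers {Riverside, Midtown, Market, Old Town, Greenfield, Lakeshore, West End} — 7 districts.
No choice of 2 transmitter sites does better; here Northside, Harbour are left uncovered.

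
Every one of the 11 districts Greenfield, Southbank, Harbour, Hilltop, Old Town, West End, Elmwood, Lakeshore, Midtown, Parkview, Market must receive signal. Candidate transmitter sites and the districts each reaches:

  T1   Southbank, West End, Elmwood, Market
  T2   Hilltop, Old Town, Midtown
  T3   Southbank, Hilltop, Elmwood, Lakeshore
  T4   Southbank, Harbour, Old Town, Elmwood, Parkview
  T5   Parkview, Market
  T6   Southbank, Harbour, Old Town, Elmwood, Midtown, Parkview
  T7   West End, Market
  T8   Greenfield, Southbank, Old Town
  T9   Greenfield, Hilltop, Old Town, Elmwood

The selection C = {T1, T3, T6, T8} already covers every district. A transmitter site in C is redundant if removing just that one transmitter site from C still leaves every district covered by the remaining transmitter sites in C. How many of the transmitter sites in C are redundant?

Drop T1: West End, Market uncovered — not redundant.
Drop T3: Hilltop, Lakeshore uncovered — not redundant.
Drop T6: Harbour, Midtown, Parkview uncovered — not redundant.
Drop T8: Greenfield uncovered — not redundant.
None of the transmitter sites in C is redundant.

0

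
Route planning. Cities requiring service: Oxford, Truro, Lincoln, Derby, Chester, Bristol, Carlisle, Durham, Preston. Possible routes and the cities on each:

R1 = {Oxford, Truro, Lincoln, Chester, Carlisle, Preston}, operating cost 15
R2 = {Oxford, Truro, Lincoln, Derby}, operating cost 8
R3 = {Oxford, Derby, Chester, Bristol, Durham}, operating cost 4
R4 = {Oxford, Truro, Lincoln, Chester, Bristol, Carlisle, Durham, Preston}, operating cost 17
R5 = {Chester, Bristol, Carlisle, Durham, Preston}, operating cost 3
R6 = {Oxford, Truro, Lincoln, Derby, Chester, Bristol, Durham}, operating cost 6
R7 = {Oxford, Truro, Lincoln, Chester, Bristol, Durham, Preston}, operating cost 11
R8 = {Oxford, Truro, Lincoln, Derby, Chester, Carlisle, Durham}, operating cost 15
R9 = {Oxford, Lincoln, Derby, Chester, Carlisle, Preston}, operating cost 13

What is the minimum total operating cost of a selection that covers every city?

9

R5, R6 cover every city at operating cost 3 + 6 = 9.
Any cover uses at least 2 routes; among all covering selections none totals below 9.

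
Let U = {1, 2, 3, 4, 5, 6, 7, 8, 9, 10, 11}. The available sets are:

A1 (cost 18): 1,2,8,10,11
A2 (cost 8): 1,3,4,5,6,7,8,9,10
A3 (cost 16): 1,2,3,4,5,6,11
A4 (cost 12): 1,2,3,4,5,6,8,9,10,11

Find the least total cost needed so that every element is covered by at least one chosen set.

20

A2, A4 cover every element at cost 8 + 12 = 20.
Any cover uses at least 2 sets; among all covering selections none totals below 20.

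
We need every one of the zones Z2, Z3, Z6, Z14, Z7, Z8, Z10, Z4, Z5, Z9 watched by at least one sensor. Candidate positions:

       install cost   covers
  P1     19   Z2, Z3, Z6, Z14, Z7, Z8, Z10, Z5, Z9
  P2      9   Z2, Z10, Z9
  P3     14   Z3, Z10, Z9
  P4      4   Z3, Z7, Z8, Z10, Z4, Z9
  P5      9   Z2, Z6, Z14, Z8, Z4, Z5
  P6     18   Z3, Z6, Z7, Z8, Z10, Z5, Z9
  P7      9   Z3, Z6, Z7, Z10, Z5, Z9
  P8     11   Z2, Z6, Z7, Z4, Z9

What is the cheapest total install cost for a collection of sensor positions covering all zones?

13

P4, P5 cover every zone at install cost 4 + 9 = 13.
Any cover uses at least 2 sensor positions; among all covering selections none totals below 13.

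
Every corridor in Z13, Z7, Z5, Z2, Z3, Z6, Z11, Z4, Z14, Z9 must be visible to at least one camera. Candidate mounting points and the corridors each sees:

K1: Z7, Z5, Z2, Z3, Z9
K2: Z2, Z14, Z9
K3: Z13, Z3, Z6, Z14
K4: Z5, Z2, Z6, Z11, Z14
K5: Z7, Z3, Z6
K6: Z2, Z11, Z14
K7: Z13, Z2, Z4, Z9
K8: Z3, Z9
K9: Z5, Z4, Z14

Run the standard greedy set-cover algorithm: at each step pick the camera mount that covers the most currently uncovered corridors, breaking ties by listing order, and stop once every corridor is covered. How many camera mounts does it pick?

4

Pick 1: K1 covers 5 new corridors (Z7, Z5, Z2, Z3, Z9).
Pick 2: K3 covers 3 new corridors (Z13, Z6, Z14).
Pick 3: K4 covers 1 new corridors (Z11).
Pick 4: K7 covers 1 new corridors (Z4).
Greedy uses 4 camera mounts. (The true minimum is 3.)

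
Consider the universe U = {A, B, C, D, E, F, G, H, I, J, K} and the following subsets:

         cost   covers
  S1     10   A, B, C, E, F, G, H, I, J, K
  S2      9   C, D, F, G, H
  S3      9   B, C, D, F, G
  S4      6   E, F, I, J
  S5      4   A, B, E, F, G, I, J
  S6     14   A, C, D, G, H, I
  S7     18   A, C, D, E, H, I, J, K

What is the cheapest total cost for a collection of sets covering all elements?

19

S1, S2 cover every element at cost 10 + 9 = 19.
Any cover uses at least 2 sets; among all covering selections none totals below 19.
Greedy by coverage-per-cost would pick S5, S2, S1 for 23 — worse than the optimum 19.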